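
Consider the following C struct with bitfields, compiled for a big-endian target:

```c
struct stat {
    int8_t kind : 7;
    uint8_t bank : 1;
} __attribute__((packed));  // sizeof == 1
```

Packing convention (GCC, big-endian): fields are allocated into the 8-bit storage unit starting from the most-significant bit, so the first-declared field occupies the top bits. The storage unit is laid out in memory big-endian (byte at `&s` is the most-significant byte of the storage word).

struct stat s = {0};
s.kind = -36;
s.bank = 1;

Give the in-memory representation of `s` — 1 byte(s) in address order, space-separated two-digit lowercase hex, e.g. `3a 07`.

b9

kind:7 = -36 → 0x5c << 1 → word 0xb8
bank:1 = 1 → 0x1 << 0 → word 0xb9
word = 0xb9 → big-endian bytes:
  [0]=0xb9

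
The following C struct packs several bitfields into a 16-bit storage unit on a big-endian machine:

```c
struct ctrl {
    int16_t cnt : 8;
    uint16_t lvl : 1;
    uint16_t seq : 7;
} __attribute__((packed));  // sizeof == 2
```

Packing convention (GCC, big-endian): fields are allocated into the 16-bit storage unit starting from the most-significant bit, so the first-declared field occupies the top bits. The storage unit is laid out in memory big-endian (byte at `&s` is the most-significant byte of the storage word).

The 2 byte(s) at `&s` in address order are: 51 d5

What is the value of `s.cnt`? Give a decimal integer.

[0]=0x51 [1]=0xd5 (big-endian) → word 0x51d5
cnt:8 @ bit 8 → (0x51d5>>8)&0xff = 0x51  ←
lvl:1 @ bit 7 → (0x51d5>>7)&0x1 = 0x1
seq:7 @ bit 0 → (0x51d5>>0)&0x7f = 0x55
cnt signed 8b, MSB=0: value = 81

81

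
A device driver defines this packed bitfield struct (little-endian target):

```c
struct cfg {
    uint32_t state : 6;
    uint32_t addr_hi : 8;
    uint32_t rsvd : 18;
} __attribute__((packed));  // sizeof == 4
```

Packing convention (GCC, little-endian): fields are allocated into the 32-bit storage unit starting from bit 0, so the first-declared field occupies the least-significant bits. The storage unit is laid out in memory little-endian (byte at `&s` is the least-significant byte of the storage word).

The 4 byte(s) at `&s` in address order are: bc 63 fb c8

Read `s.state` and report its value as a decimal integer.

[0]=0xbc [1]=0x63 [2]=0xfb [3]=0xc8 (little-endian) → word 0xc8fb63bc
state [0+:6] = (word>>0) & 0x3f = 60  ←
addr_hi [6+:8] = (word>>6) & 0xff = 142
rsvd [14+:18] = (word>>14) & 0x3ffff = 205805

60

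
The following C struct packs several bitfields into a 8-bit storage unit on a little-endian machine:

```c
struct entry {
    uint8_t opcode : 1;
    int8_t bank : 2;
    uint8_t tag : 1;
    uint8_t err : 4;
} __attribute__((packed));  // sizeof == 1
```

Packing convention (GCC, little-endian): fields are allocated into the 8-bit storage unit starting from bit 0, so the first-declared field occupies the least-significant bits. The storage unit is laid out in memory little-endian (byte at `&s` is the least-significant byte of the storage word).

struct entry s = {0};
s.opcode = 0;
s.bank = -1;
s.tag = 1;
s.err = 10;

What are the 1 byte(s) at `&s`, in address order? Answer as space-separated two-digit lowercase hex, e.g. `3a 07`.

ae

opcode:1 = 0 → 0x0 << 0 → word 0x00
bank:2 = -1 → 0x3 << 1 → word 0x06
tag:1 = 1 → 0x1 << 3 → word 0x0e
err:4 = 10 → 0xa << 4 → word 0xae
word = 0xae → little-endian bytes:
  [0]=0xae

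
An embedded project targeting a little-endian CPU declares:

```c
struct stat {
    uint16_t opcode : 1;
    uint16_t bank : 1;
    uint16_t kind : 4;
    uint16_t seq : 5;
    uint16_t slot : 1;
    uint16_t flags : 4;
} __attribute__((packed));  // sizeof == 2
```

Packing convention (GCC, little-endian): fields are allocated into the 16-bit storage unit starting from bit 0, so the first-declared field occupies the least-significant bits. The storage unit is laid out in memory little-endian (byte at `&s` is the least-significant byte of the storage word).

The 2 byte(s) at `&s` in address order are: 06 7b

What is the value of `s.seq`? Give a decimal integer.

12

[0]=0x06 [1]=0x7b (little-endian) → word 0x7b06
opcode:1 @ bit 0 → (0x7b06>>0)&0x1 = 0x0
bank:1 @ bit 1 → (0x7b06>>1)&0x1 = 0x1
kind:4 @ bit 2 → (0x7b06>>2)&0xf = 0x1
seq:5 @ bit 6 → (0x7b06>>6)&0x1f = 0xc  ←
slot:1 @ bit 11 → (0x7b06>>11)&0x1 = 0x1
flags:4 @ bit 12 → (0x7b06>>12)&0xf = 0x7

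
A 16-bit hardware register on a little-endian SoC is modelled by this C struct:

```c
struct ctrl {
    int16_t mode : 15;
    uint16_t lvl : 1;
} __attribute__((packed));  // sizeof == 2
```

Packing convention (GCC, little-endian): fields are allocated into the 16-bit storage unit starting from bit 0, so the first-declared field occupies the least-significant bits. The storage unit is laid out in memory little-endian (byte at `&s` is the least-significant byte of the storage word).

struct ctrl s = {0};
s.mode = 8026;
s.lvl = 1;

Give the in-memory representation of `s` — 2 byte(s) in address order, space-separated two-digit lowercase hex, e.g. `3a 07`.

5a 9f

[0+:15] mode=8026 & 0x7fff = 0x1f5a; word=0x1f5a
[15+:1] lvl=1 & 0x1 = 0x1; word=0x9f5a
word = 0x9f5a → little-endian bytes:
  [0]=0x5a  [1]=0x9f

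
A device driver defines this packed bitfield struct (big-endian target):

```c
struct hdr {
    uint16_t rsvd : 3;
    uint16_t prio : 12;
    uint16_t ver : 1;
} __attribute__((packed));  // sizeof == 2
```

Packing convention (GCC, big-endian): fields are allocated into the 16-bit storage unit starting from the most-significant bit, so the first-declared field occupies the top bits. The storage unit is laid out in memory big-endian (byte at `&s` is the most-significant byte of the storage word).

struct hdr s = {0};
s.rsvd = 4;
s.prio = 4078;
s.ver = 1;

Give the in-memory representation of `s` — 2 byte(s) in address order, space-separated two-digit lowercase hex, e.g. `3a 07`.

9f dd

rsvd (3b) val=4 bits=0x4 at bit 13: 0x8000
prio (12b) val=4078 bits=0xfee at bit 1: 0x9fdc
ver (1b) val=1 bits=0x1 at bit 0: 0x9fdd
word = 0x9fdd → big-endian bytes:
  [0]=0x9f  [1]=0xdd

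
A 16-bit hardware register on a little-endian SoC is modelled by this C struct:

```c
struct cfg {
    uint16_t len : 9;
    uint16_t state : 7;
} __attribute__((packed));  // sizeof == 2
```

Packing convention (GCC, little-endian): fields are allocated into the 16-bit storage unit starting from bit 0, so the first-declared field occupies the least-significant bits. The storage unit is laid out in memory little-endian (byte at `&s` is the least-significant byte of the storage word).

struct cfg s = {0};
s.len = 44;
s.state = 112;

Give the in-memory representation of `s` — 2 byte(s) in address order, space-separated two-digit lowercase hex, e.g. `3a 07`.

len:9 = 44 → 0x2c << 0 → word 0x002c
state:7 = 112 → 0x70 << 9 → word 0xe02c
word = 0xe02c → little-endian bytes:
  [0]=0x2c  [1]=0xe0

2c e0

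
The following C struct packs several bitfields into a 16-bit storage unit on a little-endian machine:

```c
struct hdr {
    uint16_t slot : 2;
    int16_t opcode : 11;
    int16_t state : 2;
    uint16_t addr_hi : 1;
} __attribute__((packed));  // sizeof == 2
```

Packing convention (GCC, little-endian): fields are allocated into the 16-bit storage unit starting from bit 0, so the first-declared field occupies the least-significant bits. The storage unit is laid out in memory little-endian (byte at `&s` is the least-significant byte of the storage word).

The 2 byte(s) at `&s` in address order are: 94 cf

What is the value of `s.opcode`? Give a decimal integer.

[0]=0x94 [1]=0xcf (little-endian) → word 0xcf94
slot [0+:2] = (word>>0) & 0x3 = 0
opcode [2+:11] = (word>>2) & 0x7ff = 997  ←
state [13+:2] = (word>>13) & 0x3 = 2
addr_hi [15+:1] = (word>>15) & 0x1 = 1
opcode signed 11b, MSB=0: value = 997

997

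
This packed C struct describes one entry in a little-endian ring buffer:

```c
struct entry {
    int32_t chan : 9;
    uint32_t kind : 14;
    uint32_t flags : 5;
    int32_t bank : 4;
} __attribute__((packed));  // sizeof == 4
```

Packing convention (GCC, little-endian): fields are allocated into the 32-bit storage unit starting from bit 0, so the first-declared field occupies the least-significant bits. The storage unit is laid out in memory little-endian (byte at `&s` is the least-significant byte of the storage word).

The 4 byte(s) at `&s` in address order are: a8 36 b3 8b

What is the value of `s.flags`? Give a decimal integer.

[0]=0xa8 [1]=0x36 [2]=0xb3 [3]=0x8b (little-endian) → word 0x8bb336a8
chan:9 @ bit 0 → (0x8bb336a8>>0)&0x1ff = 0xa8
kind:14 @ bit 9 → (0x8bb336a8>>9)&0x3fff = 0x199b
flags:5 @ bit 23 → (0x8bb336a8>>23)&0x1f = 0x17  ←
bank:4 @ bit 28 → (0x8bb336a8>>28)&0xf = 0x8

23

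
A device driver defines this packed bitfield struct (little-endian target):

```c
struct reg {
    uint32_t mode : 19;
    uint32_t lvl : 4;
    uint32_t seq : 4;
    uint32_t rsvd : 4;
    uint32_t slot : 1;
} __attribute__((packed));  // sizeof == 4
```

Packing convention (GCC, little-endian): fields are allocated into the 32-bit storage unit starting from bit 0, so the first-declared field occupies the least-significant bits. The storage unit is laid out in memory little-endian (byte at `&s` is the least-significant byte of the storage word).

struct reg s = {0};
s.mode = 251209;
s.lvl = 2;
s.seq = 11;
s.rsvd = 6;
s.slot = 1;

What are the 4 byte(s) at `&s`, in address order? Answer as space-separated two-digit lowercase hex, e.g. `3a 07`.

mode:19 = 251209 → 0x3d549 << 0 → word 0x0003d549
lvl:4 = 2 → 0x2 << 19 → word 0x0013d549
seq:4 = 11 → 0xb << 23 → word 0x0593d549
rsvd:4 = 6 → 0x6 << 27 → word 0x3593d549
slot:1 = 1 → 0x1 << 31 → word 0xb593d549
word = 0xb593d549 → little-endian bytes:
  [0]=0x49  [1]=0xd5  [2]=0x93  [3]=0xb5

49 d5 93 b5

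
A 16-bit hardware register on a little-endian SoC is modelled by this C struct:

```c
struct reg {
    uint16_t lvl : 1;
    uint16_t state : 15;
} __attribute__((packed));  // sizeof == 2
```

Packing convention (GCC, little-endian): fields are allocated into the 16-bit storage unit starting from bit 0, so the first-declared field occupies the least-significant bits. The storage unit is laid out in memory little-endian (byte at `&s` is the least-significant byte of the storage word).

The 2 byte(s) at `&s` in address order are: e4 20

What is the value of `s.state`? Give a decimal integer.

4210

[0]=0xe4 [1]=0x20 (little-endian) → word 0x20e4
lvl [0+:1] = (word>>0) & 0x1 = 0
state [1+:15] = (word>>1) & 0x7fff = 4210  ←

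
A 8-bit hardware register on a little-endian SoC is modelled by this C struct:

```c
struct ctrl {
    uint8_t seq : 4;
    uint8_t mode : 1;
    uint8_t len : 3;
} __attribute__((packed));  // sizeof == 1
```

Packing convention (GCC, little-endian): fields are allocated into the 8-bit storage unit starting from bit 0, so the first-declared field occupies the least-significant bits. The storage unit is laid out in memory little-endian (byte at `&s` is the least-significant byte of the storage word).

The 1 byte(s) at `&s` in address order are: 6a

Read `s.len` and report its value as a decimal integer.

[0]=0x6a (little-endian) → word 0x6a
seq:4 @ bit 0 → (0x6a>>0)&0xf = 0xa
mode:1 @ bit 4 → (0x6a>>4)&0x1 = 0x0
len:3 @ bit 5 → (0x6a>>5)&0x7 = 0x3  ←

3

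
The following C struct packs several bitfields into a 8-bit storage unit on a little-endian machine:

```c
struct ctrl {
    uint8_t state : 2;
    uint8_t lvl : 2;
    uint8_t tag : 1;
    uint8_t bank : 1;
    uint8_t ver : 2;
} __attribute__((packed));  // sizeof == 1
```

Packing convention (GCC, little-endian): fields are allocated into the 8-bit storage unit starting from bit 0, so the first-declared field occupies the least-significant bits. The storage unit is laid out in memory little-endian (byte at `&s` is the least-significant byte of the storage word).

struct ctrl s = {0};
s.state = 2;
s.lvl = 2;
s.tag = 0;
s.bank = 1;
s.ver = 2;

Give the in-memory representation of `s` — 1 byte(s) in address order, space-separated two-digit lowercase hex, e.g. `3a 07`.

state (2b) val=2 bits=0x2 at bit 0: 0x02
lvl (2b) val=2 bits=0x2 at bit 2: 0x0a
tag (1b) val=0 bits=0x0 at bit 4: 0x0a
bank (1b) val=1 bits=0x1 at bit 5: 0x2a
ver (2b) val=2 bits=0x2 at bit 6: 0xaa
word = 0xaa → little-endian bytes:
  [0]=0xaa

aa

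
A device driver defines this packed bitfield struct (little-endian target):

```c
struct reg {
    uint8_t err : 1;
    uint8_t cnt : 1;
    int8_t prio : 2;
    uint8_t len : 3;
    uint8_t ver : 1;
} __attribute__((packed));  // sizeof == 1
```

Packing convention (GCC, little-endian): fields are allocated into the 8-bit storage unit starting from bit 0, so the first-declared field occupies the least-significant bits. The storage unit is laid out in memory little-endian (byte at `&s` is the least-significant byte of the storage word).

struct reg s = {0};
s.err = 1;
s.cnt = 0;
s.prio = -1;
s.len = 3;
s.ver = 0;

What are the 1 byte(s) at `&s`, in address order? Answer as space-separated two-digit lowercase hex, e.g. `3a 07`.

err (1b) val=1 bits=0x1 at bit 0: 0x01
cnt (1b) val=0 bits=0x0 at bit 1: 0x01
prio (2b) val=-1 bits=0x3 at bit 2: 0x0d
len (3b) val=3 bits=0x3 at bit 4: 0x3d
ver (1b) val=0 bits=0x0 at bit 7: 0x3d
word = 0x3d → little-endian bytes:
  [0]=0x3d

3d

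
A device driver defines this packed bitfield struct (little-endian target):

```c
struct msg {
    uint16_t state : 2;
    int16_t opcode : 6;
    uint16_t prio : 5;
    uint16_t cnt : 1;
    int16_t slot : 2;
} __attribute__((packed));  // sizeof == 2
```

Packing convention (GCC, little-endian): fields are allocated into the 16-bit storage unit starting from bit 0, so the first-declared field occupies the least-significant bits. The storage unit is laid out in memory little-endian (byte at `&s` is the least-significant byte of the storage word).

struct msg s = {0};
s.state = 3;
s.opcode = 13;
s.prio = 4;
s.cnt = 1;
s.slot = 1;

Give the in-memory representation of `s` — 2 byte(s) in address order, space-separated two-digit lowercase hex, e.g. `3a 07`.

37 64

[0+:2] state=3 & 0x3 = 0x3; word=0x0003
[2+:6] opcode=13 & 0x3f = 0xd; word=0x0037
[8+:5] prio=4 & 0x1f = 0x4; word=0x0437
[13+:1] cnt=1 & 0x1 = 0x1; word=0x2437
[14+:2] slot=1 & 0x3 = 0x1; word=0x6437
word = 0x6437 → little-endian bytes:
  [0]=0x37  [1]=0x64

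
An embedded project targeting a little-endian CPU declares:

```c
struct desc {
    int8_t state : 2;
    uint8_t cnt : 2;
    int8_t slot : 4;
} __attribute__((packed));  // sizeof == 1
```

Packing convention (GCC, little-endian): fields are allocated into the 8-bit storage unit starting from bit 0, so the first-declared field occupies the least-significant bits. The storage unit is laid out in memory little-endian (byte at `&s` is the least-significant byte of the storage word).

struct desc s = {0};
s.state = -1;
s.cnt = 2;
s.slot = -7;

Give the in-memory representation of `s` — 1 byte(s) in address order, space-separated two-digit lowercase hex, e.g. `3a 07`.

[0+:2] state=-1 & 0x3 = 0x3; word=0x03
[2+:2] cnt=2 & 0x3 = 0x2; word=0x0b
[4+:4] slot=-7 & 0xf = 0x9; word=0x9b
word = 0x9b → little-endian bytes:
  [0]=0x9b

9b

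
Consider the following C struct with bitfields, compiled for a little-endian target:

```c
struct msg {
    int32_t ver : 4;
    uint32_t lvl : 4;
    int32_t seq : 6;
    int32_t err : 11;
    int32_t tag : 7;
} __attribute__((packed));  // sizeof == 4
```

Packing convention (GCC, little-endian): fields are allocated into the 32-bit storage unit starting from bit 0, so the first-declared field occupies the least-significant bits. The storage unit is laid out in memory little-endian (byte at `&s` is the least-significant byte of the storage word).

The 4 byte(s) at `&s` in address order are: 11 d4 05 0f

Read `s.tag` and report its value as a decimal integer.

[0]=0x11 [1]=0xd4 [2]=0x05 [3]=0x0f (little-endian) → word 0x0f05d411
ver:4 @ bit 0 → (0x0f05d411>>0)&0xf = 0x1
lvl:4 @ bit 4 → (0x0f05d411>>4)&0xf = 0x1
seq:6 @ bit 8 → (0x0f05d411>>8)&0x3f = 0x14
err:11 @ bit 14 → (0x0f05d411>>14)&0x7ff = 0x417
tag:7 @ bit 25 → (0x0f05d411>>25)&0x7f = 0x7  ←
tag signed 7b, MSB=0: value = 7

7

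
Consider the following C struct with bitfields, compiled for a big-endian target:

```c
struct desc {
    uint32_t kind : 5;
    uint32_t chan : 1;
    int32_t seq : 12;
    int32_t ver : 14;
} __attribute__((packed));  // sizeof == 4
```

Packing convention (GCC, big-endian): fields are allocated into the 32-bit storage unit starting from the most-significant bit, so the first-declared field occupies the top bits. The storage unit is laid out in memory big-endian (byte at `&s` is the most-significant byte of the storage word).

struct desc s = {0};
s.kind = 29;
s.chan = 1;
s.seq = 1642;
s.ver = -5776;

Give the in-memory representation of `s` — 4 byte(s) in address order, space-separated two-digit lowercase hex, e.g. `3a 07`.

ed 9a a9 70

kind (5b) val=29 bits=0x1d at bit 27: 0xe8000000
chan (1b) val=1 bits=0x1 at bit 26: 0xec000000
seq (12b) val=1642 bits=0x66a at bit 14: 0xed9a8000
ver (14b) val=-5776 bits=0x2970 at bit 0: 0xed9aa970
word = 0xed9aa970 → big-endian bytes:
  [0]=0xed  [1]=0x9a  [2]=0xa9  [3]=0x70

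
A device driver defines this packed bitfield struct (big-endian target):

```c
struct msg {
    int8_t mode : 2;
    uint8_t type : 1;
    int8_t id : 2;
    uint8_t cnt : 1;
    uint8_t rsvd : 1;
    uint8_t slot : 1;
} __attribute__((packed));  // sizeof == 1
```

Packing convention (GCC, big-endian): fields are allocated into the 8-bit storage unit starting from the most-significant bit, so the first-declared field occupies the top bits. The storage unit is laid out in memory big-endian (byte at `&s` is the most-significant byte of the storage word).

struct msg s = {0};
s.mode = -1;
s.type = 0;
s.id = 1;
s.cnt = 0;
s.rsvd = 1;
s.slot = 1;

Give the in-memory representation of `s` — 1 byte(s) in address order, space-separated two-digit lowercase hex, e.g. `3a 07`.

mode (2b) val=-1 bits=0x3 at bit 6: 0xc0
type (1b) val=0 bits=0x0 at bit 5: 0xc0
id (2b) val=1 bits=0x1 at bit 3: 0xc8
cnt (1b) val=0 bits=0x0 at bit 2: 0xc8
rsvd (1b) val=1 bits=0x1 at bit 1: 0xca
slot (1b) val=1 bits=0x1 at bit 0: 0xcb
word = 0xcb → big-endian bytes:
  [0]=0xcb

cb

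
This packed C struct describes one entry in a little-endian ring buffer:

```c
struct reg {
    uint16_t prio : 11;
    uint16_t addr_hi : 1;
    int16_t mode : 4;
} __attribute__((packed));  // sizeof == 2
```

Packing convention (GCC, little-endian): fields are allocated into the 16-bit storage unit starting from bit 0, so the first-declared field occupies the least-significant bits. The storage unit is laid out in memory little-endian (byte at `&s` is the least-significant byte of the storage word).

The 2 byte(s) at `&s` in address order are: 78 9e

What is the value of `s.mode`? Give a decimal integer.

[0]=0x78 [1]=0x9e (little-endian) → word 0x9e78
prio:11 @ bit 0 → (0x9e78>>0)&0x7ff = 0x678
addr_hi:1 @ bit 11 → (0x9e78>>11)&0x1 = 0x1
mode:4 @ bit 12 → (0x9e78>>12)&0xf = 0x9  ←
mode signed 4b, MSB=1: 9 - 16 = -7

-7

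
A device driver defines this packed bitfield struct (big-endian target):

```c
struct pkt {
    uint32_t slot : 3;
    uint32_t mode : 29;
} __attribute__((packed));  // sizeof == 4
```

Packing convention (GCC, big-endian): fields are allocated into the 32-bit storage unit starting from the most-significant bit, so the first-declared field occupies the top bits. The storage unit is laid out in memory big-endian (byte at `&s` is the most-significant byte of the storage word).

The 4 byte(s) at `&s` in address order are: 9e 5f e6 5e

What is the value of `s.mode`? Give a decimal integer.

[0]=0x9e [1]=0x5f [2]=0xe6 [3]=0x5e (big-endian) → word 0x9e5fe65e
slot [29+:3] = (word>>29) & 0x7 = 4
mode [0+:29] = (word>>0) & 0x1fffffff = 509601374  ←

509601374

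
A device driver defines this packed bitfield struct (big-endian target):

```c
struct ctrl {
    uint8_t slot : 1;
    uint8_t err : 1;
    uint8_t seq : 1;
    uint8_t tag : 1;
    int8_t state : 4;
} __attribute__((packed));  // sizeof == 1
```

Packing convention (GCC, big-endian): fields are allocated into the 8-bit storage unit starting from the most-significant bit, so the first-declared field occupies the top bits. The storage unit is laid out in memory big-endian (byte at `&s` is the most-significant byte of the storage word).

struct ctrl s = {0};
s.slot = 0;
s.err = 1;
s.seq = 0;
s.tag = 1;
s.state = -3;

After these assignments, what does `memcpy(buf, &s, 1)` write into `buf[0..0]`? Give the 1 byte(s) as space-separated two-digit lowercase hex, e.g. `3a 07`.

5d

[7+:1] slot=0 & 0x1 = 0x0; word=0x00
[6+:1] err=1 & 0x1 = 0x1; word=0x40
[5+:1] seq=0 & 0x1 = 0x0; word=0x40
[4+:1] tag=1 & 0x1 = 0x1; word=0x50
[0+:4] state=-3 & 0xf = 0xd; word=0x5d
word = 0x5d → big-endian bytes:
  [0]=0x5d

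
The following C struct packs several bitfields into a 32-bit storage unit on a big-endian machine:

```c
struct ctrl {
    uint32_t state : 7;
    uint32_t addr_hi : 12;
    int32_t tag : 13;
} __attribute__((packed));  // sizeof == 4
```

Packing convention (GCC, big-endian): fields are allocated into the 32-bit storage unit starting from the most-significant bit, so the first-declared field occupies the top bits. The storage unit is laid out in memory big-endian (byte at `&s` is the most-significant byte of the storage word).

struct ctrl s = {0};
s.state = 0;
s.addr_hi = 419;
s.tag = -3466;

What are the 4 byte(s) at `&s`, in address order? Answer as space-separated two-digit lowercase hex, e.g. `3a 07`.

00 34 72 76

state (7b) val=0 bits=0x0 at bit 25: 0x00000000
addr_hi (12b) val=419 bits=0x1a3 at bit 13: 0x00346000
tag (13b) val=-3466 bits=0x1276 at bit 0: 0x00347276
word = 0x00347276 → big-endian bytes:
  [0]=0x00  [1]=0x34  [2]=0x72  [3]=0x76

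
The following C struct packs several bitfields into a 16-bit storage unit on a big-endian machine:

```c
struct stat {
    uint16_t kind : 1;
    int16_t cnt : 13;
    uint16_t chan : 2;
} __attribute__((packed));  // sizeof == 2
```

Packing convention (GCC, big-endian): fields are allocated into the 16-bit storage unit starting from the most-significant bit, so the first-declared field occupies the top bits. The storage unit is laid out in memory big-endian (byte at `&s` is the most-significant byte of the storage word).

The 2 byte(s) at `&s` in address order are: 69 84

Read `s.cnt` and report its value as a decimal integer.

[0]=0x69 [1]=0x84 (big-endian) → word 0x6984
kind [15+:1] = (word>>15) & 0x1 = 0
cnt [2+:13] = (word>>2) & 0x1fff = 6753  ←
chan [0+:2] = (word>>0) & 0x3 = 0
cnt signed 13b, MSB=1: 6753 - 8192 = -1439

-1439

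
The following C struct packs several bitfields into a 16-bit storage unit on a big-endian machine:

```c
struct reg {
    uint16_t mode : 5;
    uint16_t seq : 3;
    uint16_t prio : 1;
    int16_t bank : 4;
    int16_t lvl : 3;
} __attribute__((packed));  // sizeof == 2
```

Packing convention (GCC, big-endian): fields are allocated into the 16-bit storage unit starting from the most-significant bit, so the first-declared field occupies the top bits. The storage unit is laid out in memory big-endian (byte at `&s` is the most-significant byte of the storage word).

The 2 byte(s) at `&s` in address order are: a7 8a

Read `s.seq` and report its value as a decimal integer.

[0]=0xa7 [1]=0x8a (big-endian) → word 0xa78a
mode [11+:5] = (word>>11) & 0x1f = 20
seq [8+:3] = (word>>8) & 0x7 = 7  ←
prio [7+:1] = (word>>7) & 0x1 = 1
bank [3+:4] = (word>>3) & 0xf = 1
lvl [0+:3] = (word>>0) & 0x7 = 2

7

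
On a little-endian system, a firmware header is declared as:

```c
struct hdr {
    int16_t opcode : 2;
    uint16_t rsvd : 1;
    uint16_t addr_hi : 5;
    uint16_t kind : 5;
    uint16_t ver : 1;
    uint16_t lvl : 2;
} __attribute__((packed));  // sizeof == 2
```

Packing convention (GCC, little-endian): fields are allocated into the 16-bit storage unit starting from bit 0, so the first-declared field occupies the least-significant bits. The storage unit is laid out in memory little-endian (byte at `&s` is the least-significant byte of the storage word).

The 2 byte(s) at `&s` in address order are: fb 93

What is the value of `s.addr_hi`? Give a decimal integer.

[0]=0xfb [1]=0x93 (little-endian) → word 0x93fb
opcode [0+:2] = (word>>0) & 0x3 = 3
rsvd [2+:1] = (word>>2) & 0x1 = 0
addr_hi [3+:5] = (word>>3) & 0x1f = 31  ←
kind [8+:5] = (word>>8) & 0x1f = 19
ver [13+:1] = (word>>13) & 0x1 = 0
lvl [14+:2] = (word>>14) & 0x3 = 2

31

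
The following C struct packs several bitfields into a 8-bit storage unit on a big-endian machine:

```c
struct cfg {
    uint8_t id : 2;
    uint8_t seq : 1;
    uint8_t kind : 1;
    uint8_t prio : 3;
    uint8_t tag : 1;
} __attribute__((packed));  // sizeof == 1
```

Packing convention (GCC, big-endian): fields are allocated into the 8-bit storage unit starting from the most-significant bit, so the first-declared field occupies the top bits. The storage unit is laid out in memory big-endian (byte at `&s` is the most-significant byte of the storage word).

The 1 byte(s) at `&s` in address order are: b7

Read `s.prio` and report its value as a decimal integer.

[0]=0xb7 (big-endian) → word 0xb7
id:2 @ bit 6 → (0xb7>>6)&0x3 = 0x2
seq:1 @ bit 5 → (0xb7>>5)&0x1 = 0x1
kind:1 @ bit 4 → (0xb7>>4)&0x1 = 0x1
prio:3 @ bit 1 → (0xb7>>1)&0x7 = 0x3  ←
tag:1 @ bit 0 → (0xb7>>0)&0x1 = 0x1

3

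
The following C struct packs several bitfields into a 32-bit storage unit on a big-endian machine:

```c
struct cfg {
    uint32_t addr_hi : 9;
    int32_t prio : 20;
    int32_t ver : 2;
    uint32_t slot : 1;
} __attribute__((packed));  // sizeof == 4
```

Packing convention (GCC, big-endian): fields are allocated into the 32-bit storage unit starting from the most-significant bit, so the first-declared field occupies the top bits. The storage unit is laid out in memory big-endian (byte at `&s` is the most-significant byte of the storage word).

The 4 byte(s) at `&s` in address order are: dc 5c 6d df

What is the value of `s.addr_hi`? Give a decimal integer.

[0]=0xdc [1]=0x5c [2]=0x6d [3]=0xdf (big-endian) → word 0xdc5c6ddf
addr_hi [23+:9] = (word>>23) & 0x1ff = 440  ←
prio [3+:20] = (word>>3) & 0xfffff = 757179
ver [1+:2] = (word>>1) & 0x3 = 3
slot [0+:1] = (word>>0) & 0x1 = 1

440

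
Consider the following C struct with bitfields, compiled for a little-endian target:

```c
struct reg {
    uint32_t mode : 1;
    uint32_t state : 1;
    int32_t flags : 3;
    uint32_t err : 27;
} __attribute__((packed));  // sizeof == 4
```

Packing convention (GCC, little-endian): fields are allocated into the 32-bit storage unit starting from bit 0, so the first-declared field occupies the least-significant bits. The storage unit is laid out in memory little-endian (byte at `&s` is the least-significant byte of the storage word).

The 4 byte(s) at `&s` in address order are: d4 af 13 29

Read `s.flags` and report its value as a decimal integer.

[0]=0xd4 [1]=0xaf [2]=0x13 [3]=0x29 (little-endian) → word 0x2913afd4
mode [0+:1] = (word>>0) & 0x1 = 0
state [1+:1] = (word>>1) & 0x1 = 0
flags [2+:3] = (word>>2) & 0x7 = 5  ←
err [5+:27] = (word>>5) & 0x7ffffff = 21536126
flags signed 3b, MSB=1: 5 - 8 = -3

-3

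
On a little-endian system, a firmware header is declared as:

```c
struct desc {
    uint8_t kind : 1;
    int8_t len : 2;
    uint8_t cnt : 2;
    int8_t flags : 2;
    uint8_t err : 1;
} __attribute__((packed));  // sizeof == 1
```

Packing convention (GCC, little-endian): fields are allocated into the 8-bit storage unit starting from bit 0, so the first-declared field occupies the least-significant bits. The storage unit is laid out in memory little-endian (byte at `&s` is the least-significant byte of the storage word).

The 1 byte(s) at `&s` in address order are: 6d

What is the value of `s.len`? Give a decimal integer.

-2

[0]=0x6d (little-endian) → word 0x6d
kind [0+:1] = (word>>0) & 0x1 = 1
len [1+:2] = (word>>1) & 0x3 = 2  ←
cnt [3+:2] = (word>>3) & 0x3 = 1
flags [5+:2] = (word>>5) & 0x3 = 3
err [7+:1] = (word>>7) & 0x1 = 0
len signed 2b, MSB=1: 2 - 4 = -2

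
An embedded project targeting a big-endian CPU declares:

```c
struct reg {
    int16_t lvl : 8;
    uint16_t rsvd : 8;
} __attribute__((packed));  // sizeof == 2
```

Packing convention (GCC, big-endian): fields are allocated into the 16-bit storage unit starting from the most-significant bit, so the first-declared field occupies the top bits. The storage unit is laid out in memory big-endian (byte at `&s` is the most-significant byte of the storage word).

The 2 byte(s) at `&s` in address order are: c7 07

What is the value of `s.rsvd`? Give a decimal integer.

[0]=0xc7 [1]=0x07 (big-endian) → word 0xc707
lvl:8 @ bit 8 → (0xc707>>8)&0xff = 0xc7
rsvd:8 @ bit 0 → (0xc707>>0)&0xff = 0x7  ←

7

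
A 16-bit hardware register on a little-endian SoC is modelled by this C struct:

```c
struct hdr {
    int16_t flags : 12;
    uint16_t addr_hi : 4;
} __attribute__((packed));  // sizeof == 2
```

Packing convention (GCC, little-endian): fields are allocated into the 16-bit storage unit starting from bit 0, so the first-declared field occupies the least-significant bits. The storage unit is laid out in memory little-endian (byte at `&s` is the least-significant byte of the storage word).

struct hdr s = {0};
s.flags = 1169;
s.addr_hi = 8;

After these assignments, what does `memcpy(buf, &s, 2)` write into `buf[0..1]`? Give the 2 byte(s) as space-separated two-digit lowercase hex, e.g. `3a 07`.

[0+:12] flags=1169 & 0xfff = 0x491; word=0x0491
[12+:4] addr_hi=8 & 0xf = 0x8; word=0x8491
word = 0x8491 → little-endian bytes:
  [0]=0x91  [1]=0x84

91 84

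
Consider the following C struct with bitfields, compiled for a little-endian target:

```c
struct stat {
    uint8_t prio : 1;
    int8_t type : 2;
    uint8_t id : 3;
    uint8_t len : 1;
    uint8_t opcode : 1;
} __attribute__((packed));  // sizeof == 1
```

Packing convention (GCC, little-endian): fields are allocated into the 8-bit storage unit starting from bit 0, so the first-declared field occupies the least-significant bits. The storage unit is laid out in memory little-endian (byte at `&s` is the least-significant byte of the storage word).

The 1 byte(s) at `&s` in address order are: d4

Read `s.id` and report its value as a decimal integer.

[0]=0xd4 (little-endian) → word 0xd4
prio [0+:1] = (word>>0) & 0x1 = 0
type [1+:2] = (word>>1) & 0x3 = 2
id [3+:3] = (word>>3) & 0x7 = 2  ←
len [6+:1] = (word>>6) & 0x1 = 1
opcode [7+:1] = (word>>7) & 0x1 = 1

2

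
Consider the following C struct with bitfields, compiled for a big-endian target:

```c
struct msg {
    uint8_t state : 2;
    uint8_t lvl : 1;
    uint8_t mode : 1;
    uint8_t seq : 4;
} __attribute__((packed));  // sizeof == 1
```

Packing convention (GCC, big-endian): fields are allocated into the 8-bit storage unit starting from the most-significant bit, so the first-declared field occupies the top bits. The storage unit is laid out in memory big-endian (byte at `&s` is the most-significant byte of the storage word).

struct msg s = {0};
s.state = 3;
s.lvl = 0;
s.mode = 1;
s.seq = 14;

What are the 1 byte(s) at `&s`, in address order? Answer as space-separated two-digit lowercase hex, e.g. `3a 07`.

de

[6+:2] state=3 & 0x3 = 0x3; word=0xc0
[5+:1] lvl=0 & 0x1 = 0x0; word=0xc0
[4+:1] mode=1 & 0x1 = 0x1; word=0xd0
[0+:4] seq=14 & 0xf = 0xe; word=0xde
word = 0xde → big-endian bytes:
  [0]=0xde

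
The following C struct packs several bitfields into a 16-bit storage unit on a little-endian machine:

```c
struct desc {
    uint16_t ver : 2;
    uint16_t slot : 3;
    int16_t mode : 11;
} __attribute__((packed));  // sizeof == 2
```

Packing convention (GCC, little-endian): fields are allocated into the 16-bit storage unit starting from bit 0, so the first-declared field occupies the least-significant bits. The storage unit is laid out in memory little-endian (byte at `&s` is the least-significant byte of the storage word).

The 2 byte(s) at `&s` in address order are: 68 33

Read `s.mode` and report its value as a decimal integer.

411

[0]=0x68 [1]=0x33 (little-endian) → word 0x3368
ver [0+:2] = (word>>0) & 0x3 = 0
slot [2+:3] = (word>>2) & 0x7 = 2
mode [5+:11] = (word>>5) & 0x7ff = 411  ←
mode signed 11b, MSB=0: value = 411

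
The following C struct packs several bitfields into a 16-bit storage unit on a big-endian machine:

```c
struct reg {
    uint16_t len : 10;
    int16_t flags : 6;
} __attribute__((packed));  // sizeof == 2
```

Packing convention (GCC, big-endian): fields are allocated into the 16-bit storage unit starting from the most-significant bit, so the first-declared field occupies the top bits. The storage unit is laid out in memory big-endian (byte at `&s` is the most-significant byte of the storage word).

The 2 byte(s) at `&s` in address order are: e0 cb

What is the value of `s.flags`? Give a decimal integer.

11

[0]=0xe0 [1]=0xcb (big-endian) → word 0xe0cb
len [6+:10] = (word>>6) & 0x3ff = 899
flags [0+:6] = (word>>0) & 0x3f = 11  ←
flags signed 6b, MSB=0: value = 11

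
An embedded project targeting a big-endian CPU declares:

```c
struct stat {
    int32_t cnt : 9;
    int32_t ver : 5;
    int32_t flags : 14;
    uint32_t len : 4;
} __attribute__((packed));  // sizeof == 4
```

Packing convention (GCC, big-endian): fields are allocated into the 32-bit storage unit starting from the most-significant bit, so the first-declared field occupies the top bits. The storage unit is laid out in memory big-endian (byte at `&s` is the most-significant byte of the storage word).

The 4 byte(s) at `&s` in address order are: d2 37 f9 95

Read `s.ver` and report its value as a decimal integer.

[0]=0xd2 [1]=0x37 [2]=0xf9 [3]=0x95 (big-endian) → word 0xd237f995
cnt:9 @ bit 23 → (0xd237f995>>23)&0x1ff = 0x1a4
ver:5 @ bit 18 → (0xd237f995>>18)&0x1f = 0xd  ←
flags:14 @ bit 4 → (0xd237f995>>4)&0x3fff = 0x3f99
len:4 @ bit 0 → (0xd237f995>>0)&0xf = 0x5
ver signed 5b, MSB=0: value = 13

13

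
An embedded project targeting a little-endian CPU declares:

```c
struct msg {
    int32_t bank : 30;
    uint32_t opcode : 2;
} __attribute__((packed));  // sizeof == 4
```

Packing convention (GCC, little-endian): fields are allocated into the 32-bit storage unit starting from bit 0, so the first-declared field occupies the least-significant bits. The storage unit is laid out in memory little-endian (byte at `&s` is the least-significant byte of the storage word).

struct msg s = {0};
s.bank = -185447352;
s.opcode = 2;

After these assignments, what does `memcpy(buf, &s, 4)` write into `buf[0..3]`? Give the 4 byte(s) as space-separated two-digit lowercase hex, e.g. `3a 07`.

48 4c f2 b4

bank:30 = -185447352 → 0x34f24c48 << 0 → word 0x34f24c48
opcode:2 = 2 → 0x2 << 30 → word 0xb4f24c48
word = 0xb4f24c48 → little-endian bytes:
  [0]=0x48  [1]=0x4c  [2]=0xf2  [3]=0xb4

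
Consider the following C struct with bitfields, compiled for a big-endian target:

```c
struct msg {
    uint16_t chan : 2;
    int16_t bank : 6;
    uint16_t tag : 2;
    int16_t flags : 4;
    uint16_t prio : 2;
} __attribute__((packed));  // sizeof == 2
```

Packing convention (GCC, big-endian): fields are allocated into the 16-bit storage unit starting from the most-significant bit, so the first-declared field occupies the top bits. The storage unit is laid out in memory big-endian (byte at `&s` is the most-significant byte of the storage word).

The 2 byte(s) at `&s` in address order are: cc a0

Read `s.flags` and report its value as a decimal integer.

-8

[0]=0xcc [1]=0xa0 (big-endian) → word 0xcca0
chan [14+:2] = (word>>14) & 0x3 = 3
bank [8+:6] = (word>>8) & 0x3f = 12
tag [6+:2] = (word>>6) & 0x3 = 2
flags [2+:4] = (word>>2) & 0xf = 8  ←
prio [0+:2] = (word>>0) & 0x3 = 0
flags signed 4b, MSB=1: 8 - 16 = -8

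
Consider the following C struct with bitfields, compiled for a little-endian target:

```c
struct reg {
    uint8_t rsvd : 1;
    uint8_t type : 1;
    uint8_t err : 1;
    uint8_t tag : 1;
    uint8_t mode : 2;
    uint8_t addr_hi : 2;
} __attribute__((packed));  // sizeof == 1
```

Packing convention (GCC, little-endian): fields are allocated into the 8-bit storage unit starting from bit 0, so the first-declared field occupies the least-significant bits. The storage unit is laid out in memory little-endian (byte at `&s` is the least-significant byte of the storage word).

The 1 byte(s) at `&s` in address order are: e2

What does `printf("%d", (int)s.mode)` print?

[0]=0xe2 (little-endian) → word 0xe2
rsvd [0+:1] = (word>>0) & 0x1 = 0
type [1+:1] = (word>>1) & 0x1 = 1
err [2+:1] = (word>>2) & 0x1 = 0
tag [3+:1] = (word>>3) & 0x1 = 0
mode [4+:2] = (word>>4) & 0x3 = 2  ←
addr_hi [6+:2] = (word>>6) & 0x3 = 3

2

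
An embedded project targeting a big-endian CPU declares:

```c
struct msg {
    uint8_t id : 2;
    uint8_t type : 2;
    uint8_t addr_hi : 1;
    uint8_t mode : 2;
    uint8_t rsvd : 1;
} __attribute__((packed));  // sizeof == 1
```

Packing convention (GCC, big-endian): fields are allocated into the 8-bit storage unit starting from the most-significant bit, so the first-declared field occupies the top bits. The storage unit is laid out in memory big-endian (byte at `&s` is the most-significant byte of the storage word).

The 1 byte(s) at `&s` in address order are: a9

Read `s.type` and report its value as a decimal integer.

[0]=0xa9 (big-endian) → word 0xa9
id [6+:2] = (word>>6) & 0x3 = 2
type [4+:2] = (word>>4) & 0x3 = 2  ←
addr_hi [3+:1] = (word>>3) & 0x1 = 1
mode [1+:2] = (word>>1) & 0x3 = 0
rsvd [0+:1] = (word>>0) & 0x1 = 1

2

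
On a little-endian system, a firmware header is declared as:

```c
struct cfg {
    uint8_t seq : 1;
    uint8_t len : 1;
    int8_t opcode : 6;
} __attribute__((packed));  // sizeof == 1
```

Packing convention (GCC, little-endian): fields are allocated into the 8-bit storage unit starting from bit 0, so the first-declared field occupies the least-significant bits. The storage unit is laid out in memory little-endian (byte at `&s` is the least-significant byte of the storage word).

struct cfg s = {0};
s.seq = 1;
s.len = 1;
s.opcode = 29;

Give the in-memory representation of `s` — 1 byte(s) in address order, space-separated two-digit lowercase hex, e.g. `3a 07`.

seq (1b) val=1 bits=0x1 at bit 0: 0x01
len (1b) val=1 bits=0x1 at bit 1: 0x03
opcode (6b) val=29 bits=0x1d at bit 2: 0x77
word = 0x77 → little-endian bytes:
  [0]=0x77

77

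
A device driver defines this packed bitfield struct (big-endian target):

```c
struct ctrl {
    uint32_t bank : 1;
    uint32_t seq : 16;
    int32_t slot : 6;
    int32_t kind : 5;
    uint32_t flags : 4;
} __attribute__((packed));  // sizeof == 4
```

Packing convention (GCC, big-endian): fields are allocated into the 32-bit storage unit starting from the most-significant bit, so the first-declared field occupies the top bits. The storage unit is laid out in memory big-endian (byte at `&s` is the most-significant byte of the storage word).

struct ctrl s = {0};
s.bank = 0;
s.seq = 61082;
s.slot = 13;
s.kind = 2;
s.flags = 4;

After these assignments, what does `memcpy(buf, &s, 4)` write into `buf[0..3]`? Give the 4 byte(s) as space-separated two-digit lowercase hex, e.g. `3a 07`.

bank:1 = 0 → 0x0 << 31 → word 0x00000000
seq:16 = 61082 → 0xee9a << 15 → word 0x774d0000
slot:6 = 13 → 0xd << 9 → word 0x774d1a00
kind:5 = 2 → 0x2 << 4 → word 0x774d1a20
flags:4 = 4 → 0x4 << 0 → word 0x774d1a24
word = 0x774d1a24 → big-endian bytes:
  [0]=0x77  [1]=0x4d  [2]=0x1a  [3]=0x24

77 4d 1a 24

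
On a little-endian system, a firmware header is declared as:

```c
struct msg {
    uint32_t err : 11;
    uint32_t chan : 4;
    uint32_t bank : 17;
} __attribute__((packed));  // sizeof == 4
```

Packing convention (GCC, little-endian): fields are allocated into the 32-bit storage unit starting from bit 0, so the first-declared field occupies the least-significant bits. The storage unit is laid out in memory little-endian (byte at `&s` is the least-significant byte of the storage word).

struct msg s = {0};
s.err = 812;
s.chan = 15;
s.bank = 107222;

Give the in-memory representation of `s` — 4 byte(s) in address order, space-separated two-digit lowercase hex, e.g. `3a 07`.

[0+:11] err=812 & 0x7ff = 0x32c; word=0x0000032c
[11+:4] chan=15 & 0xf = 0xf; word=0x00007b2c
[15+:17] bank=107222 & 0x1ffff = 0x1a2d6; word=0xd16b7b2c
word = 0xd16b7b2c → little-endian bytes:
  [0]=0x2c  [1]=0x7b  [2]=0x6b  [3]=0xd1

2c 7b 6b d1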